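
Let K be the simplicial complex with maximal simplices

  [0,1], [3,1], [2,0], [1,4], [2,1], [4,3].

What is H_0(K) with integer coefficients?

H_0 = Z.

Take the total order 0 < 1 < 2 < 3 < 4 on the vertex set. Then K (dimension 1) consists of the simplices:

  0-simplices (5): [0], [1], [2], [3], [4]
  1-simplices (6): [0,1], [0,2], [1,2], [1,3], [1,4], [3,4]

giving chain groups C_0 ≅ Z^5, C_1 ≅ Z^6.

The boundary map ∂_1: C_1 → C_0 maps an edge to its endpoints' difference, ∂[p,q] = q − p.
The 5×6 boundary matrix has rank 4 and Smith normal form diag(1,1,1,1).

Reading off H_k = ker ∂_k / im ∂_{k+1}:

  H_0: rank C_0 − rank ∂_1 = 5 − 4 = 1, and the invariant factors of ∂_1 are all 1, so H_0 ≅ Z.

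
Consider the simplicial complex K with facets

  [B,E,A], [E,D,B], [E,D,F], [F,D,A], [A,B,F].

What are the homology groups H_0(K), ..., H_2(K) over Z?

Fix the vertex order A < B < D < E < F and write every simplex with vertices in increasing order. Then dim K = 2 and the simplices of K are:

  0-simplices (5): A, B, D, E, F
  1-simplices (10): AB, AD, AE, AF, BD, BE, BF, DE, DF, EF
  2-simplices (5): ABE, ABF, ADF, BDE, DEF

so the chain groups are C_0 ≅ Z^5, C_1 ≅ Z^10, C_2 ≅ Z^5.

The boundary map ∂_1: C_1 → C_0 sends each edge [p,q] (with p < q) to q − p.
This gives a 5×10 integer matrix of rank 4; reducing to Smith normal form yields diagonal entries (1,1,1,1).

∂_2: C_2 → C_1 maps a triangle to the signed sum of its edges. For instance
  ∂BDE = DE − BE + BD,
  ∂ABF = BF − AF + AB.
The 10×5 boundary matrix has rank 5 and Smith normal form diag(1,1,1,1,1).

Computing H_k = (kernel of ∂_k) / (image of ∂_{k+1}):

  H_0: rank C_0 − rank ∂_1 = 5 − 4 = 1, and the invariant factors of ∂_1 are all 1, so H_0 ≅ Z.
  H_1: rank ker ∂_1 − rank ∂_2 = (10 − 4) − 5 = 1, and the invariant factors of ∂_2 are all 1, so H_1 ≅ Z.
  H_2: rank ker ∂_2 − rank ∂_3 = (5 − 5) − 0 = 0, and there is no ∂_3, so H_2 ≅ 0.

H_0 ≅ Z,  H_1 ≅ Z,  H_2 = 0.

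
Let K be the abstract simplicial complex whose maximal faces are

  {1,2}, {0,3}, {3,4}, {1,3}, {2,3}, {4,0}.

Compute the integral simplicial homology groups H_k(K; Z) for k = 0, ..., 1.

H_0 ≅ Z,  H_1 ≅ Z^2.

We work with the vertex ordering 0 < 1 < 2 < 3 < 4. The simplices of K, each written with vertices in increasing order, are:

  0-simplices (5): [0], [1], [2], [3], [4]
  1-simplices (6): [0,3], [0,4], [1,2], [1,3], [2,3], [3,4]

Hence C_0 ≅ Z^5, C_1 ≅ Z^6.

The boundary map ∂_1: C_1 → C_0 is given by ∂[p,q] = [q] − [p]. For instance
  ∂[2,3] = [3] − [2].
The 5×6 boundary matrix has rank 4 and Smith normal form diag(1,1,1,1).

From H_k ≅ ker(∂_k) / im(∂_{k+1}) we obtain:

  H_0: rank C_0 − rank ∂_1 = 5 − 4 = 1, and the invariant factors of ∂_1 are all 1, so H_0 ≅ Z.
  H_1: rank ker ∂_1 − rank ∂_2 = (6 − 4) − 0 = 2, and there is no ∂_2, so H_1 ≅ Z^2.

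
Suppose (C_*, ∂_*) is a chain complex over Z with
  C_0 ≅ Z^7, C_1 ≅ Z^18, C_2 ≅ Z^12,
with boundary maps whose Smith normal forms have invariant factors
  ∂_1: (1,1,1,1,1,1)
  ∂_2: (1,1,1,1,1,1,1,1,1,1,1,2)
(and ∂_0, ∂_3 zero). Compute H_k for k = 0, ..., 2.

H_0 ≅ Z,  H_1 ≅ Z_2,  H_2 = 0.

H_0: b_0 = 7 − 0 − 6 = 1; torsion from ∂_1 factors > 1: none. So H_0 ≅ Z.
H_1: b_1 = 18 − 6 − 12 = 0; torsion from ∂_2 factors > 1: [2]. So H_1 ≅ Z_2.
H_2: b_2 = 12 − 12 − 0 = 0; torsion from ∂_3 factors > 1: none. So H_2 ≅ 0.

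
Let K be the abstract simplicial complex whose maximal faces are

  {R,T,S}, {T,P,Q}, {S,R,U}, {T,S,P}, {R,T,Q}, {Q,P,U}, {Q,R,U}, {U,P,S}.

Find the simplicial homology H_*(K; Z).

H_0 ≅ Z,  H_1 = 0,  H_2 ≅ Z.

Order the vertices as P < Q < R < S < T < U. Listing each simplex with vertices in this order, K has dimension 2 with simplices:

  0-simplices (6): P, Q, R, S, T, U
  1-simplices (12): PQ, PS, PT, PU, QR, QT, QU, RS, RT, RU, ST, SU
  2-simplices (8): PQT, PQU, PST, PSU, QRT, QRU, RST, RSU

so the chain groups are C_0 ≅ Z^6, C_1 ≅ Z^12, C_2 ≅ Z^8.

The boundary map ∂_1: C_1 → C_0 is given by ∂[p,q] = [q] − [p]. For instance
  ∂RT = T − R.
The 6×12 boundary matrix has rank 5 and Smith normal form diag(1,1,1,1,1).

∂_2: C_2 → C_1 acts by ∂[p,q,r] = [q,r] − [p,r] + [p,q]. For instance
  ∂PSU = SU − PU + PS,
  ∂QRT = RT − QT + QR.
This gives a 12×8 integer matrix of rank 7; reducing to Smith normal form yields diagonal entries (1,1,1,1,1,1,1).

Reading off H_k = ker ∂_k / im ∂_{k+1}:

  H_0: rank C_0 − rank ∂_1 = 6 − 5 = 1, and the invariant factors of ∂_1 are all 1, so H_0 = Z.
  H_1: rank ker ∂_1 − rank ∂_2 = (12 − 5) − 7 = 0, and the invariant factors of ∂_2 are all 1, so H_1 = 0.
  H_2: rank ker ∂_2 − rank ∂_3 = (8 − 7) − 0 = 1, and there is no ∂_3, so H_2 = Z.

(K is a triangulation of the 2-sphere S^2.)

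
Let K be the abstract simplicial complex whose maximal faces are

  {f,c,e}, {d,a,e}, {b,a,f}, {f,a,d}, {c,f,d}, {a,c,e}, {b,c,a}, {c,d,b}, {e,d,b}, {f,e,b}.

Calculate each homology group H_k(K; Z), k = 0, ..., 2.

H_0 = Z,  H_1 = Z/2,  H_2 = 0.

Fix the vertex order a < b < c < d < e < f and write every simplex with vertices in increasing order. Then dim K = 2 and the simplices of K are:

  0-simplices (6): a, b, c, d, e, f
  1-simplices (15): ab, ac, ad, ae, af, bc, bd, be, bf, cd, ce, cf, de, df, ef
  2-simplices (10): abc, abf, ace, ade, adf, bcd, bde, bef, cdf, cef

Hence C_0 ≅ Z^6, C_1 ≅ Z^15, C_2 ≅ Z^10.

The boundary map ∂_1: C_1 → C_0 is given by ∂[p,q] = [q] − [p].
The 6×15 boundary matrix has rank 5 and Smith normal form diag(1,1,1,1,1).

∂_2: C_2 → C_1 acts by ∂[p,q,r] = [q,r] − [p,r] + [p,q]. For instance
  ∂cef = ef − cf + ce,
  ∂abf = bf − af + ab.
The resulting 15×10 matrix has rank 10, and its Smith normal form has invariant factors (1,1,1,1,1,1,1,1,1,2).

From H_k ≅ ker(∂_k) / im(∂_{k+1}) we obtain:

  H_0: rank C_0 − rank ∂_1 = 6 − 5 = 1, and the invariant factors of ∂_1 are all 1, so H_0 = Z.
  H_1: rank ker ∂_1 − rank ∂_2 = (15 − 5) − 10 = 0, and ∂_2 has invariant factor 2 > 1, so H_1 = Z/2.
  H_2: rank ker ∂_2 − rank ∂_3 = (10 − 10) − 0 = 0, and there is no ∂_3, so H_2 = 0.

(K is a triangulation of the real projective plane RP^2.)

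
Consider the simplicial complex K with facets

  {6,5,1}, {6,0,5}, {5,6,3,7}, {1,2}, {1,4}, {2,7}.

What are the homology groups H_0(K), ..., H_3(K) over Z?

H_0 ≅ Z,  H_1 ≅ Z,  H_2 = 0,  H_3 = 0.

Take the total order 0 < 1 < 2 < 3 < 4 < 5 < 6 < 7 on the vertex set. Then K (dimension 3) consists of the simplices:

  0-simplices (8): [0], [1], [2], [3], [4], [5], [6], [7]
  1-simplices (13): [0,5], [0,6], [1,2], [1,4], [1,5], [1,6], [2,7], [3,5], [3,6], [3,7], [5,6], [5,7], [6,7]
  2-simplices (6): [0,5,6], [1,5,6], [3,5,6], [3,5,7], [3,6,7], [5,6,7]
  3-simplices (1): [3,5,6,7]

so the chain groups are C_0 ≅ Z^8, C_1 ≅ Z^13, C_2 ≅ Z^6, C_3 ≅ Z^1.

∂_1: C_1 → C_0 sends each edge [p,q] (with p < q) to q − p. For instance
  ∂[1,4] = [4] − [1].
As a 8×13 matrix over Z this has rank 7, with invariant factors (1,1,1,1,1,1,1).

Boundary ∂_2: C_2 → C_1 sends each 2-simplex [p,q,r] to [q,r] − [p,r] + [p,q]. For instance
  ∂[3,6,7] = [6,7] − [3,7] + [3,6],
  ∂[1,5,6] = [5,6] − [1,6] + [1,5].
The 13×6 boundary matrix has rank 5 and Smith normal form diag(1,1,1,1,1).

∂_3: C_3 → C_2 sends each 3-simplex σ to the alternating sum Σ_i (−1)^i (σ with its i-th vertex removed). For instance
  ∂[3,5,6,7] = [5,6,7] − [3,6,7] + [3,5,7] − [3,5,6].
The resulting 6×1 matrix has rank 1, and its Smith normal form has invariant factors (1).

Reading off H_k = ker ∂_k / im ∂_{k+1}:

  H_0: rank C_0 − rank ∂_1 = 8 − 7 = 1, and the invariant factors of ∂_1 are all 1, so H_0 ≅ Z.
  H_1: rank ker ∂_1 − rank ∂_2 = (13 − 7) − 5 = 1, and the invariant factors of ∂_2 are all 1, so H_1 ≅ Z.
  H_2: rank ker ∂_2 − rank ∂_3 = (6 − 5) − 1 = 0, and the invariant factors of ∂_3 are all 1, so H_2 ≅ 0.
  H_3: rank ker ∂_3 − rank ∂_4 = (1 − 1) − 0 = 0, and there is no ∂_4, so H_3 ≅ 0.

As a check, the Euler characteristic is 8 − 13 + 6 − 1 = 0, which agrees with 1 − 1 + 0 − 0 = 0.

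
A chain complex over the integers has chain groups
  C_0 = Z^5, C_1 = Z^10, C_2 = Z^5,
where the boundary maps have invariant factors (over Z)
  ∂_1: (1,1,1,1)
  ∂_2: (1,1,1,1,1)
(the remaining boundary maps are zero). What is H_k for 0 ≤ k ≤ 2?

H_0: b_0 = 5 − 0 − 4 = 1; torsion from ∂_1 factors > 1: none. So H_0 ≅ Z.
H_1: b_1 = 10 − 4 − 5 = 1; torsion from ∂_2 factors > 1: none. So H_1 ≅ Z.
H_2: b_2 = 5 − 5 − 0 = 0; torsion from ∂_3 factors > 1: none. So H_2 ≅ 0.

H_0 ≅ Z,  H_1 ≅ Z,  H_2 = 0.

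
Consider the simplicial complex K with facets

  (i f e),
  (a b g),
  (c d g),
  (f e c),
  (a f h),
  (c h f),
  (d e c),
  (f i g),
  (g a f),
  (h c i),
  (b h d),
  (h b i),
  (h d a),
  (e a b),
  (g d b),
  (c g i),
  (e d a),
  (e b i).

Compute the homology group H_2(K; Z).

K has 9 vertices, 27 edges, 18 triangles.
rank ∂_2 = 18, rank ∂_3 = 0 ⇒ b_2 = 18 − 18 − 0 = 0. So H_2 ≅ 0.

H_2 = 0.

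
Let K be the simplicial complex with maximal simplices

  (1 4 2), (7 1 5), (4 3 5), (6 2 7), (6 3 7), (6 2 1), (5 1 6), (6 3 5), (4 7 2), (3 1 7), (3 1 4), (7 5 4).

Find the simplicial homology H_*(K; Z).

H_0 ≅ Z,  H_1 ≅ Z/2,  H_2 = 0.

We work with the vertex ordering 1 < 2 < 3 < 4 < 5 < 6 < 7. The simplices of K, each written with vertices in increasing order, are:

  0-simplices (7): [1], [2], [3], [4], [5], [6], [7]
  1-simplices (18): [1,2], [1,3], [1,4], [1,5], [1,6], [1,7], [2,4], [2,6], [2,7], [3,4], [3,5], [3,6], [3,7], [4,5], [4,7], [5,6], [5,7], [6,7]
  2-simplices (12): [1,2,4], [1,2,6], [1,3,4], [1,3,7], [1,5,6], [1,5,7], [2,4,7], [2,6,7], [3,4,5], [3,5,6], [3,6,7], [4,5,7]

giving chain groups C_0 ≅ Z^7, C_1 ≅ Z^18, C_2 ≅ Z^12.

∂_1: C_1 → C_0 maps an edge to its endpoints' difference, ∂[p,q] = q − p. For instance
  ∂[3,4] = [4] − [3].
The resulting 7×18 matrix has rank 6, and its Smith normal form has invariant factors (1,1,1,1,1,1).

Boundary ∂_2: C_2 → C_1 acts by ∂[p,q,r] = [q,r] − [p,r] + [p,q]. For instance
  ∂[1,5,6] = [5,6] − [1,6] + [1,5],
  ∂[1,3,7] = [3,7] − [1,7] + [1,3].
The 18×12 boundary matrix has rank 12 and Smith normal form diag(1,1,1,1,1,1,1,1,1,1,1,2).

Computing H_k = (kernel of ∂_k) / (image of ∂_{k+1}):

  H_0: rank C_0 − rank ∂_1 = 7 − 6 = 1, and the invariant factors of ∂_1 are all 1, so H_0 ≅ Z.
  H_1: rank ker ∂_1 − rank ∂_2 = (18 − 6) − 12 = 0, and ∂_2 has invariant factor 2 > 1, so H_1 ≅ Z/2.
  H_2: rank ker ∂_2 − rank ∂_3 = (12 − 12) − 0 = 0, and there is no ∂_3, so H_2 ≅ 0.

As a check, the Euler characteristic is 7 − 18 + 12 = 1, which agrees with 1 − 0 + 0 = 1.
(K is a triangulation of the real projective plane RP^2.)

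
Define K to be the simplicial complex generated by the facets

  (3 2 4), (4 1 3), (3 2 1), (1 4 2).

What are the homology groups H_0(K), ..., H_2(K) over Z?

Order the vertices as 1 < 2 < 3 < 4. Listing each simplex with vertices in this order, K has dimension 2 with simplices:

  0-simplices (4): [1], [2], [3], [4]
  1-simplices (6): [1,2], [1,3], [1,4], [2,3], [2,4], [3,4]
  2-simplices (4): [1,2,3], [1,2,4], [1,3,4], [2,3,4]

giving chain groups C_0 ≅ Z^4, C_1 ≅ Z^6, C_2 ≅ Z^4.

Boundary ∂_1: C_1 → C_0 is given by ∂[p,q] = [q] − [p]. For instance
  ∂[2,3] = [3] − [2].
The 4×6 boundary matrix has rank 3 and Smith normal form diag(1,1,1).

The boundary map ∂_2: C_2 → C_1 acts by ∂[p,q,r] = [q,r] − [p,r] + [p,q]. For instance
  ∂[1,2,4] = [2,4] − [1,4] + [1,2],
  ∂[1,3,4] = [3,4] − [1,4] + [1,3].
This gives a 6×4 integer matrix of rank 3; reducing to Smith normal form yields diagonal entries (1,1,1).

Reading off H_k = ker ∂_k / im ∂_{k+1}:

  H_0: rank C_0 − rank ∂_1 = 4 − 3 = 1, and the invariant factors of ∂_1 are all 1, so H_0 ≅ Z.
  H_1: rank ker ∂_1 − rank ∂_2 = (6 − 3) − 3 = 0, and the invariant factors of ∂_2 are all 1, so H_1 ≅ 0.
  H_2: rank ker ∂_2 − rank ∂_3 = (4 − 3) − 0 = 1, and there is no ∂_3, so H_2 ≅ Z.

As a check, the Euler characteristic is 4 − 6 + 4 = 2, which agrees with 1 − 0 + 1 = 2.
(K is a triangulation of the 2-sphere S^2.)

H_0 ≅ Z,  H_1 = 0,  H_2 ≅ Z.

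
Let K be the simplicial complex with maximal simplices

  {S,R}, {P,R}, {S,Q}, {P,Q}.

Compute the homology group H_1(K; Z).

Fix the vertex order P < Q < R < S and write every simplex with vertices in increasing order. Then dim K = 1 and the simplices of K are:

  0-simplices (4): P, Q, R, S
  1-simplices (4): PQ, PR, QS, RS

so the chain groups are C_0 ≅ Z^4, C_1 ≅ Z^4.

Boundary ∂_1: C_1 → C_0 sends each edge [p,q] (with p < q) to q − p. For instance
  ∂RS = S − R.
As a 4×4 matrix over Z this has rank 3, with invariant factors (1,1,1).

Now H_k = ker ∂_k / im ∂_{k+1}, so:

  H_1: rank ker ∂_1 − rank ∂_2 = (4 − 3) − 0 = 1, and there is no ∂_2, so H_1 = Z.

(K is a triangulation of the circle S^1.)

H_1 = Z.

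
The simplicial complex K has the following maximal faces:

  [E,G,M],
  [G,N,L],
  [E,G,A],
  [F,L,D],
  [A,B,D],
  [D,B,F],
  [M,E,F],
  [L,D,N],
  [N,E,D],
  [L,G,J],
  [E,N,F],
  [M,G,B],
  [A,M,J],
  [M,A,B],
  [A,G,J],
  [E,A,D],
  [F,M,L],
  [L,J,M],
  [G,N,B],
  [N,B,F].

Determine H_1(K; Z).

H_1 = Z × Z/2.

Take the total order A < B < D < E < F < G < J < L < M < N on the vertex set. Then K (dimension 2) consists of the simplices:

  0-simplices (10): A, B, D, E, F, G, J, L, M, N
  1-simplices (30): AB, AD, AE, AG, AJ, AM, BD, BF, BG, BM, BN, DE, DF, DL, DN, EF, EG, EM, EN, FL, FM, FN, GJ, GL, GM, GN, JL, JM, LM, LN
  2-simplices (20): ABD, ABM, ADE, AEG, AGJ, AJM, BDF, BFN, BGM, BGN, DEN, DFL, DLN, EFM, EFN, EGM, FLM, GJL, GLN, JLM

Hence C_0 ≅ Z^10, C_1 ≅ Z^30, C_2 ≅ Z^20.

Boundary ∂_1: C_1 → C_0 maps an edge to its endpoints' difference, ∂[p,q] = q − p. For instance
  ∂BG = G − B.
The resulting 10×30 matrix has rank 9, and its Smith normal form has invariant factors (1,1,1,1,1,1,1,1,1).

The boundary map ∂_2: C_2 → C_1 acts by ∂[p,q,r] = [q,r] − [p,r] + [p,q]. For instance
  ∂ABD = BD − AD + AB,
  ∂DEN = EN − DN + DE.
The resulting 30×20 matrix has rank 20, and its Smith normal form has invariant factors (1,1,1,1,1,1,1,1,1,1,1,1,1,1,1,1,1,1,1,2).

From H_k ≅ ker(∂_k) / im(∂_{k+1}) we obtain:

  H_1: rank ker ∂_1 − rank ∂_2 = (30 − 9) − 20 = 1, and ∂_2 has invariant factor 2 > 1, so H_1 ≅ Z × Z/2.

(K is a triangulation of the Klein bottle.)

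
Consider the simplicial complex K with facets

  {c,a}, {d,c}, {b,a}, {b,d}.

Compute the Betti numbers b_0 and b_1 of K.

Fix the vertex order a < b < c < d and write every simplex with vertices in increasing order. Then dim K = 1 and the simplices of K are:

  0-simplices (4): a, b, c, d
  1-simplices (4): ab, ac, bd, cd

so the chain groups are C_0 ≅ Z^4, C_1 ≅ Z^4.

Boundary ∂_1: C_1 → C_0 sends each edge [p,q] (with p < q) to q − p. For instance
  ∂bd = d − b.
This gives a 4×4 integer matrix of rank 3; reducing to Smith normal form yields diagonal entries (1,1,1).

Now H_k = ker ∂_k / im ∂_{k+1}, so:

  H_0: rank C_0 − rank ∂_1 = 4 − 3 = 1, and the invariant factors of ∂_1 are all 1, so H_0 = Z.
  H_1: rank ker ∂_1 − rank ∂_2 = (4 − 3) − 0 = 1, and there is no ∂_2, so H_1 = Z.

Hence the Betti numbers are b_0 = 1, b_1 = 1.

b_0 = 1, b_1 = 1.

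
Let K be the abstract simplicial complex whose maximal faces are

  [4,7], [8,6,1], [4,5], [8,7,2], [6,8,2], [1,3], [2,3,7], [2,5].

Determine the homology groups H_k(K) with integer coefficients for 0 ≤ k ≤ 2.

H_0 ≅ Z,  H_1 ≅ Z^2,  H_2 = 0.

Take the total order 1 < 2 < 3 < 4 < 5 < 6 < 7 < 8 on the vertex set. Then K (dimension 2) consists of the simplices:

  0-simplices (8): [1], [2], [3], [4], [5], [6], [7], [8]
  1-simplices (13): [1,3], [1,6], [1,8], [2,3], [2,5], [2,6], [2,7], [2,8], [3,7], [4,5], [4,7], [6,8], [7,8]
  2-simplices (4): [1,6,8], [2,3,7], [2,6,8], [2,7,8]

Hence C_0 ≅ Z^8, C_1 ≅ Z^13, C_2 ≅ Z^4.

The boundary map ∂_1: C_1 → C_0 maps an edge to its endpoints' difference, ∂[p,q] = q − p. For instance
  ∂[2,6] = [6] − [2].
The 8×13 boundary matrix has rank 7 and Smith normal form diag(1,1,1,1,1,1,1).

The boundary map ∂_2: C_2 → C_1 maps a triangle to the signed sum of its edges. For instance
  ∂[2,7,8] = [7,8] − [2,8] + [2,7],
  ∂[2,3,7] = [3,7] − [2,7] + [2,3].
The resulting 13×4 matrix has rank 4, and its Smith normal form has invariant factors (1,1,1,1).

Now H_k = ker ∂_k / im ∂_{k+1}, so:

  H_0: rank C_0 − rank ∂_1 = 8 − 7 = 1, and the invariant factors of ∂_1 are all 1, so H_0 = Z.
  H_1: rank ker ∂_1 − rank ∂_2 = (13 − 7) − 4 = 2, and the invariant factors of ∂_2 are all 1, so H_1 = Z^2.
  H_2: rank ker ∂_2 − rank ∂_3 = (4 − 4) − 0 = 0, and there is no ∂_3, so H_2 = 0.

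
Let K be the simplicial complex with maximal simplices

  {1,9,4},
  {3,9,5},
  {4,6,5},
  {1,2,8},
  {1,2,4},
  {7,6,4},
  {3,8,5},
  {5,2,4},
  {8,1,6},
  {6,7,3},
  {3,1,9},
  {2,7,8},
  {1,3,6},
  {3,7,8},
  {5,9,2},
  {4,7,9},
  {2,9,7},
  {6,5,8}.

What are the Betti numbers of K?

b_0 = 1, b_1 = 1, b_2 = 0.

Fix the vertex order 1 < 2 < 3 < 4 < 5 < 6 < 7 < 8 < 9 and write every simplex with vertices in increasing order. Then dim K = 2 and the simplices of K are:

  0-simplices (9): [1], [2], [3], [4], [5], [6], [7], [8], [9]
  1-simplices (27): (27 of them)
  2-simplices (18): [1,2,4], [1,2,8], [1,3,6], [1,3,9], [1,4,9], [1,6,8], [2,4,5], [2,5,9], [2,7,8], [2,7,9], [3,5,8], [3,5,9], [3,6,7], [3,7,8], [4,5,6], [4,6,7], [4,7,9], [5,6,8]

Hence C_0 ≅ Z^9, C_1 ≅ Z^27, C_2 ≅ Z^18.

Boundary ∂_1: C_1 → C_0 is given by ∂[p,q] = [q] − [p]. For instance
  ∂[5,8] = [8] − [5].
This gives a 9×27 integer matrix of rank 8; reducing to Smith normal form yields diagonal entries (1,1,1,1,1,1,1,1).

Boundary ∂_2: C_2 → C_1 sends each 2-simplex [p,q,r] to [q,r] − [p,r] + [p,q]. For instance
  ∂[1,2,8] = [2,8] − [1,8] + [1,2],
  ∂[3,5,8] = [5,8] − [3,8] + [3,5].
The resulting 27×18 matrix has rank 18, and its Smith normal form has invariant factors (1,1,1,1,1,1,1,1,1,1,1,1,1,1,1,1,1,2).

Computing H_k = (kernel of ∂_k) / (image of ∂_{k+1}):

  H_0: rank C_0 − rank ∂_1 = 9 − 8 = 1, and the invariant factors of ∂_1 are all 1, so H_0 = Z.
  H_1: rank ker ∂_1 − rank ∂_2 = (27 − 8) − 18 = 1, and ∂_2 has invariant factor 2 > 1, so H_1 = Z ⊕ Z_2.
  H_2: rank ker ∂_2 − rank ∂_3 = (18 − 18) − 0 = 0, and there is no ∂_3, so H_2 = 0.

As a check, the Euler characteristic is 9 − 27 + 18 = 0, which agrees with 1 − 1 + 0 = 0.

Hence the Betti numbers are b_0 = 1, b_1 = 1, b_2 = 0.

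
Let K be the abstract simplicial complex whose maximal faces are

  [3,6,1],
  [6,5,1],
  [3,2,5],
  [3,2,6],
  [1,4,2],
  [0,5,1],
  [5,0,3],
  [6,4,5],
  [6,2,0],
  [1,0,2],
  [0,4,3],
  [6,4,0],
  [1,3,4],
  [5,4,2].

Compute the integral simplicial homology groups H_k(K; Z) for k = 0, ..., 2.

H_0 ≅ Z,  H_1 ≅ Z^2,  H_2 ≅ Z.

Order the vertices as 0 < 1 < 2 < 3 < 4 < 5 < 6. Listing each simplex with vertices in this order, K has dimension 2 with simplices:

  0-simplices (7): [0], [1], [2], [3], [4], [5], [6]
  1-simplices (21): [0,1], [0,2], [0,3], [0,4], [0,5], [0,6], [1,2], [1,3], [1,4], [1,5], [1,6], [2,3], [2,4], [2,5], [2,6], [3,4], [3,5], [3,6], [4,5], [4,6], [5,6]
  2-simplices (14): [0,1,2], [0,1,5], [0,2,6], [0,3,4], [0,3,5], [0,4,6], [1,2,4], [1,3,4], [1,3,6], [1,5,6], [2,3,5], [2,3,6], [2,4,5], [4,5,6]

Hence C_0 ≅ Z^7, C_1 ≅ Z^21, C_2 ≅ Z^14.

The boundary map ∂_1: C_1 → C_0 is given by ∂[p,q] = [q] − [p].
This gives a 7×21 integer matrix of rank 6; reducing to Smith normal form yields diagonal entries (1,1,1,1,1,1).

The boundary map ∂_2: C_2 → C_1 maps a triangle to the signed sum of its edges. For instance
  ∂[1,3,4] = [3,4] − [1,4] + [1,3],
  ∂[1,5,6] = [5,6] − [1,6] + [1,5].
The 21×14 boundary matrix has rank 13 and Smith normal form diag(1,1,1,1,1,1,1,1,1,1,1,1,1).

Reading off H_k = ker ∂_k / im ∂_{k+1}:

  H_0: rank C_0 − rank ∂_1 = 7 − 6 = 1, and the invariant factors of ∂_1 are all 1, so H_0 = Z.
  H_1: rank ker ∂_1 − rank ∂_2 = (21 − 6) − 13 = 2, and the invariant factors of ∂_2 are all 1, so H_1 = Z^2.
  H_2: rank ker ∂_2 − rank ∂_3 = (14 − 13) − 0 = 1, and there is no ∂_3, so H_2 = Z.

As a check, the Euler characteristic is 7 − 21 + 14 = 0, which agrees with 1 − 2 + 1 = 0.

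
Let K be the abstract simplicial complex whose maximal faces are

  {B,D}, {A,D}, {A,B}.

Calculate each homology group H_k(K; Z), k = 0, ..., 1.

H_0 ≅ Z,  H_1 ≅ Z.

K has 3 vertices, 3 edges.
rank ∂_0 = 0, rank ∂_1 = 2 ⇒ b_0 = 3 − 0 − 2 = 1; all invariant factors of ∂_1 are 1 so no torsion. So H_0 ≅ Z.
rank ∂_1 = 2, rank ∂_2 = 0 ⇒ b_1 = 3 − 2 − 0 = 1. So H_1 ≅ Z.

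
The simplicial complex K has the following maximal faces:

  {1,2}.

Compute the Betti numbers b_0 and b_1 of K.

b_0 = 1, b_1 = 0.

Order the vertices as 1 < 2. Listing each simplex with vertices in this order, K has dimension 1 with simplices:

  0-simplices (2): [1], [2]
  1-simplices (1): [1,2]

giving chain groups C_0 ≅ Z^2, C_1 ≅ Z^1.

The boundary map ∂_1: C_1 → C_0 sends each edge [p,q] (with p < q) to q − p.
The resulting 2×1 matrix has rank 1, and its Smith normal form has invariant factors (1).

Now H_k = ker ∂_k / im ∂_{k+1}, so:

  H_0: rank C_0 − rank ∂_1 = 2 − 1 = 1, and the invariant factors of ∂_1 are all 1, so H_0 = Z.
  H_1: rank ker ∂_1 − rank ∂_2 = (1 − 1) − 0 = 0, and there is no ∂_2, so H_1 = 0.

As a check, the Euler characteristic is 2 − 1 = 1, which agrees with 1 − 0 = 1.

Hence the Betti numbers are b_0 = 1, b_1 = 0.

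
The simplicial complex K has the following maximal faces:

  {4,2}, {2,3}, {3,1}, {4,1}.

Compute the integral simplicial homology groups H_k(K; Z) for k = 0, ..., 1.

H_0 ≅ Z,  H_1 ≅ Z.

Take the total order 1 < 2 < 3 < 4 on the vertex set. Then K (dimension 1) consists of the simplices:

  0-simplices (4): [1], [2], [3], [4]
  1-simplices (4): [1,3], [1,4], [2,3], [2,4]

giving chain groups C_0 ≅ Z^4, C_1 ≅ Z^4.

∂_1: C_1 → C_0 maps an edge to its endpoints' difference, ∂[p,q] = q − p.
This gives a 4×4 integer matrix of rank 3; reducing to Smith normal form yields diagonal entries (1,1,1).

Computing H_k = (kernel of ∂_k) / (image of ∂_{k+1}):

  H_0: rank C_0 − rank ∂_1 = 4 − 3 = 1, and the invariant factors of ∂_1 are all 1, so H_0 ≅ Z.
  H_1: rank ker ∂_1 − rank ∂_2 = (4 − 3) − 0 = 1, and there is no ∂_2, so H_1 ≅ Z.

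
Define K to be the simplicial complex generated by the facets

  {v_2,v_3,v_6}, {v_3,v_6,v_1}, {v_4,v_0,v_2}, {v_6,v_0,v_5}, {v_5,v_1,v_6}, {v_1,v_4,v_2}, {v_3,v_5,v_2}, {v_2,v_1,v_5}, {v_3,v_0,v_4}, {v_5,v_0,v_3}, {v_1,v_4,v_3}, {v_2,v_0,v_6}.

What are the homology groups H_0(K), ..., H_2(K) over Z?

We work with the vertex ordering v_0 < v_1 < v_2 < v_3 < v_4 < v_5 < v_6. The simplices of K, each written with vertices in increasing order, are:

  0-simplices (7): [v_0], [v_1], [v_2], [v_3], [v_4], [v_5], [v_6]
  1-simplices (18): (18 of them)
  2-simplices (12): (12 of them)

giving chain groups C_0 ≅ Z^7, C_1 ≅ Z^18, C_2 ≅ Z^12.

Boundary ∂_1: C_1 → C_0 is given by ∂[p,q] = [q] − [p]. For instance
  ∂[v_5,v_6] = [v_6] − [v_5].
The 7×18 boundary matrix has rank 6 and Smith normal form diag(1,1,1,1,1,1).

The boundary map ∂_2: C_2 → C_1 maps a triangle to the signed sum of its edges. For instance
  ∂[v_0,v_2,v_4] = [v_2,v_4] − [v_0,v_4] + [v_0,v_2],
  ∂[v_2,v_3,v_6] = [v_3,v_6] − [v_2,v_6] + [v_2,v_3].
As a 18×12 matrix over Z this has rank 12, with invariant factors (1,1,1,1,1,1,1,1,1,1,1,2).

Computing H_k = (kernel of ∂_k) / (image of ∂_{k+1}):

  H_0: rank C_0 − rank ∂_1 = 7 − 6 = 1, and the invariant factors of ∂_1 are all 1, so H_0 ≅ Z.
  H_1: rank ker ∂_1 − rank ∂_2 = (18 − 6) − 12 = 0, and ∂_2 has invariant factor 2 > 1, so H_1 ≅ Z_2.
  H_2: rank ker ∂_2 − rank ∂_3 = (12 − 12) − 0 = 0, and there is no ∂_3, so H_2 ≅ 0.

(K is a triangulation of the real projective plane RP^2.)

H_0 = Z,  H_1 = Z_2,  H_2 = 0.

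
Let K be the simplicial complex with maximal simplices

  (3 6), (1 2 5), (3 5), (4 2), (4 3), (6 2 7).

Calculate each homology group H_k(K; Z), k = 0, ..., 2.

Fix the vertex order 1 < 2 < 3 < 4 < 5 < 6 < 7 and write every simplex with vertices in increasing order. Then dim K = 2 and the simplices of K are:

  0-simplices (7): [1], [2], [3], [4], [5], [6], [7]
  1-simplices (10): [1,2], [1,5], [2,4], [2,5], [2,6], [2,7], [3,4], [3,5], [3,6], [6,7]
  2-simplices (2): [1,2,5], [2,6,7]

Hence C_0 ≅ Z^7, C_1 ≅ Z^10, C_2 ≅ Z^2.

The boundary map ∂_1: C_1 → C_0 sends each edge [p,q] (with p < q) to q − p.
As a 7×10 matrix over Z this has rank 6, with invariant factors (1,1,1,1,1,1).

Boundary ∂_2: C_2 → C_1 maps a triangle to the signed sum of its edges. For instance
  ∂[1,2,5] = [2,5] − [1,5] + [1,2],
  ∂[2,6,7] = [6,7] − [2,7] + [2,6].
The 10×2 boundary matrix has rank 2 and Smith normal form diag(1,1).

From H_k ≅ ker(∂_k) / im(∂_{k+1}) we obtain:

  H_0: rank C_0 − rank ∂_1 = 7 − 6 = 1, and the invariant factors of ∂_1 are all 1, so H_0 = Z.
  H_1: rank ker ∂_1 − rank ∂_2 = (10 − 6) − 2 = 2, and the invariant factors of ∂_2 are all 1, so H_1 = Z^2.
  H_2: rank ker ∂_2 − rank ∂_3 = (2 − 2) − 0 = 0, and there is no ∂_3, so H_2 = 0.

H_0 ≅ Z,  H_1 ≅ Z^2,  H_2 = 0.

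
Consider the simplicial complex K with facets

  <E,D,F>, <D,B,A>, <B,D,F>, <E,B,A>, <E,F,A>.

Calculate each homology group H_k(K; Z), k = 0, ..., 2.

Fix the vertex order A < B < D < E < F and write every simplex with vertices in increasing order. Then dim K = 2 and the simplices of K are:

  0-simplices (5): A, B, D, E, F
  1-simplices (10): AB, AD, AE, AF, BD, BE, BF, DE, DF, EF
  2-simplices (5): ABD, ABE, AEF, BDF, DEF

Hence C_0 ≅ Z^5, C_1 ≅ Z^10, C_2 ≅ Z^5.

∂_1: C_1 → C_0 is given by ∂[p,q] = [q] − [p]. For instance
  ∂BF = F − B.
This gives a 5×10 integer matrix of rank 4; reducing to Smith normal form yields diagonal entries (1,1,1,1).

Boundary ∂_2: C_2 → C_1 acts by ∂[p,q,r] = [q,r] − [p,r] + [p,q]. For instance
  ∂ABE = BE − AE + AB,
  ∂AEF = EF − AF + AE.
As a 10×5 matrix over Z this has rank 5, with invariant factors (1,1,1,1,1).

From H_k ≅ ker(∂_k) / im(∂_{k+1}) we obtain:

  H_0: rank C_0 − rank ∂_1 = 5 − 4 = 1, and the invariant factors of ∂_1 are all 1, so H_0 ≅ Z.
  H_1: rank ker ∂_1 − rank ∂_2 = (10 − 4) − 5 = 1, and the invariant factors of ∂_2 are all 1, so H_1 ≅ Z.
  H_2: rank ker ∂_2 − rank ∂_3 = (5 − 5) − 0 = 0, and there is no ∂_3, so H_2 ≅ 0.

H_0 ≅ Z,  H_1 ≅ Z,  H_2 = 0.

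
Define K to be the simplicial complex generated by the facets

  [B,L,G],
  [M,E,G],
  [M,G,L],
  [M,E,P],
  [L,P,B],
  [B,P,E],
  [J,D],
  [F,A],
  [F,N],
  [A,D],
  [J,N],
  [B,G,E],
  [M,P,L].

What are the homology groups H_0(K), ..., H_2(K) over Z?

Order the vertices as A < B < D < E < F < G < J < L < M < N < P. Listing each simplex with vertices in this order, K has dimension 2 with simplices:

  0-simplices (11): A, B, D, E, F, G, J, L, M, N, P
  1-simplices (17): AD, AF, BE, BG, BL, BP, DJ, EG, EM, EP, FN, GL, GM, JN, LM, LP, MP
  2-simplices (8): BEG, BEP, BGL, BLP, EGM, EMP, GLM, LMP

Hence C_0 ≅ Z^11, C_1 ≅ Z^17, C_2 ≅ Z^8.

Boundary ∂_1: C_1 → C_0 sends each edge [p,q] (with p < q) to q − p.
This gives a 11×17 integer matrix of rank 9; reducing to Smith normal form yields diagonal entries (1,1,1,1,1,1,1,1,1).

∂_2: C_2 → C_1 acts by ∂[p,q,r] = [q,r] − [p,r] + [p,q]. For instance
  ∂GLM = LM − GM + GL,
  ∂EMP = MP − EP + EM.
As a 17×8 matrix over Z this has rank 7, with invariant factors (1,1,1,1,1,1,1).

Now H_k = ker ∂_k / im ∂_{k+1}, so:

  H_0: rank C_0 − rank ∂_1 = 11 − 9 = 2, and the invariant factors of ∂_1 are all 1, so H_0 = Z^2.
  H_1: rank ker ∂_1 − rank ∂_2 = (17 − 9) − 7 = 1, and the invariant factors of ∂_2 are all 1, so H_1 = Z.
  H_2: rank ker ∂_2 − rank ∂_3 = (8 − 7) − 0 = 1, and there is no ∂_3, so H_2 = Z.

(K is a triangulation of the disjoint union of the 2-sphere S^2 and the circle S^1.)

H_0 = Z^2,  H_1 = Z,  H_2 = Z.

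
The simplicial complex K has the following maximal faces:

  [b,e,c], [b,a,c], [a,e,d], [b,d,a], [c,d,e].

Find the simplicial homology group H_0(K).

We work with the vertex ordering a < b < c < d < e. The simplices of K, each written with vertices in increasing order, are:

  0-simplices (5): a, b, c, d, e
  1-simplices (10): ab, ac, ad, ae, bc, bd, be, cd, ce, de
  2-simplices (5): abc, abd, ade, bce, cde

so the chain groups are C_0 ≅ Z^5, C_1 ≅ Z^10, C_2 ≅ Z^5.

Boundary ∂_1: C_1 → C_0 sends each edge [p,q] (with p < q) to q − p.
This gives a 5×10 integer matrix of rank 4; reducing to Smith normal form yields diagonal entries (1,1,1,1).

∂_2: C_2 → C_1 acts by ∂[p,q,r] = [q,r] − [p,r] + [p,q]. For instance
  ∂abc = bc − ac + ab,
  ∂ade = de − ae + ad.
The resulting 10×5 matrix has rank 5, and its Smith normal form has invariant factors (1,1,1,1,1).

Now H_k = ker ∂_k / im ∂_{k+1}, so:

  H_0: rank C_0 − rank ∂_1 = 5 − 4 = 1, and the invariant factors of ∂_1 are all 1, so H_0 = Z.

H_0 ≅ Z.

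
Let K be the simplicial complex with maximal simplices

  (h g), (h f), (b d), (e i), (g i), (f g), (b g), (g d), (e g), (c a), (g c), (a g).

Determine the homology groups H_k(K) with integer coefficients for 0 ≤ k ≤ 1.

H_0 = Z,  H_1 = Z^4.

K has 9 vertices, 12 edges.
rank ∂_0 = 0, rank ∂_1 = 8 ⇒ b_0 = 9 − 0 − 8 = 1; all invariant factors of ∂_1 are 1 so no torsion. So H_0 ≅ Z.
rank ∂_1 = 8, rank ∂_2 = 0 ⇒ b_1 = 12 − 8 − 0 = 4. So H_1 ≅ Z^4.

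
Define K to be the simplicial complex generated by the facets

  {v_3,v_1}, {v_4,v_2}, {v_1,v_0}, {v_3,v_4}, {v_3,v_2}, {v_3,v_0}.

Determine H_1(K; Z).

Take the total order v_0 < v_1 < v_2 < v_3 < v_4 on the vertex set. Then K (dimension 1) consists of the simplices:

  0-simplices (5): [v_0], [v_1], [v_2], [v_3], [v_4]
  1-simplices (6): [v_0,v_1], [v_0,v_3], [v_1,v_3], [v_2,v_3], [v_2,v_4], [v_3,v_4]

Hence C_0 ≅ Z^5, C_1 ≅ Z^6.

∂_1: C_1 → C_0 sends each edge [p,q] (with p < q) to q − p. For instance
  ∂[v_2,v_3] = [v_3] − [v_2].
The resulting 5×6 matrix has rank 4, and its Smith normal form has invariant factors (1,1,1,1).

Reading off H_k = ker ∂_k / im ∂_{k+1}:

  H_1: rank ker ∂_1 − rank ∂_2 = (6 − 4) − 0 = 2, and there is no ∂_2, so H_1 ≅ Z^2.

H_1 = Z^2.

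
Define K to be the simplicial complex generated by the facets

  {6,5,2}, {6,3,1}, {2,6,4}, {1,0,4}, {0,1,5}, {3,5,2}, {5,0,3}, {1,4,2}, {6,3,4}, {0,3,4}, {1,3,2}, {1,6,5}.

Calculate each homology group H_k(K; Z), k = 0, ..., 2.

Fix the vertex order 0 < 1 < 2 < 3 < 4 < 5 < 6 and write every simplex with vertices in increasing order. Then dim K = 2 and the simplices of K are:

  0-simplices (7): [0], [1], [2], [3], [4], [5], [6]
  1-simplices (18): [0,1], [0,3], [0,4], [0,5], [1,2], [1,3], [1,4], [1,5], [1,6], [2,3], [2,4], [2,5], [2,6], [3,4], [3,5], [3,6], [4,6], [5,6]
  2-simplices (12): [0,1,4], [0,1,5], [0,3,4], [0,3,5], [1,2,3], [1,2,4], [1,3,6], [1,5,6], [2,3,5], [2,4,6], [2,5,6], [3,4,6]

Hence C_0 ≅ Z^7, C_1 ≅ Z^18, C_2 ≅ Z^12.

Boundary ∂_1: C_1 → C_0 maps an edge to its endpoints' difference, ∂[p,q] = q − p. For instance
  ∂[2,5] = [5] − [2].
The resulting 7×18 matrix has rank 6, and its Smith normal form has invariant factors (1,1,1,1,1,1).

∂_2: C_2 → C_1 sends each 2-simplex [p,q,r] to [q,r] − [p,r] + [p,q]. For instance
  ∂[0,3,4] = [3,4] − [0,4] + [0,3],
  ∂[0,1,5] = [1,5] − [0,5] + [0,1].
As a 18×12 matrix over Z this has rank 12, with invariant factors (1,1,1,1,1,1,1,1,1,1,1,2).

From H_k ≅ ker(∂_k) / im(∂_{k+1}) we obtain:

  H_0: rank C_0 − rank ∂_1 = 7 − 6 = 1, and the invariant factors of ∂_1 are all 1, so H_0 ≅ Z.
  H_1: rank ker ∂_1 − rank ∂_2 = (18 − 6) − 12 = 0, and ∂_2 has invariant factor 2 > 1, so H_1 ≅ Z/2Z.
  H_2: rank ker ∂_2 − rank ∂_3 = (12 − 12) − 0 = 0, and there is no ∂_3, so H_2 ≅ 0.

H_0 = Z,  H_1 = Z/2Z,  H_2 = 0.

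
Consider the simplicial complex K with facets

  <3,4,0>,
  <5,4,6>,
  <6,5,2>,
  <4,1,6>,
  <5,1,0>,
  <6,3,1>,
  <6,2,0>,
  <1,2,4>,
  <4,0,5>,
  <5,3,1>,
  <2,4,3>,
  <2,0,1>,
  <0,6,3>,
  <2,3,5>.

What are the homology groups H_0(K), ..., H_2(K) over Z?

Order the vertices as 0 < 1 < 2 < 3 < 4 < 5 < 6. Listing each simplex with vertices in this order, K has dimension 2 with simplices:

  0-simplices (7): [0], [1], [2], [3], [4], [5], [6]
  1-simplices (21): [0,1], [0,2], [0,3], [0,4], [0,5], [0,6], [1,2], [1,3], [1,4], [1,5], [1,6], [2,3], [2,4], [2,5], [2,6], [3,4], [3,5], [3,6], [4,5], [4,6], [5,6]
  2-simplices (14): [0,1,2], [0,1,5], [0,2,6], [0,3,4], [0,3,6], [0,4,5], [1,2,4], [1,3,5], [1,3,6], [1,4,6], [2,3,4], [2,3,5], [2,5,6], [4,5,6]

giving chain groups C_0 ≅ Z^7, C_1 ≅ Z^21, C_2 ≅ Z^14.

∂_1: C_1 → C_0 sends each edge [p,q] (with p < q) to q − p. For instance
  ∂[0,6] = [6] − [0].
This gives a 7×21 integer matrix of rank 6; reducing to Smith normal form yields diagonal entries (1,1,1,1,1,1).

The boundary map ∂_2: C_2 → C_1 maps a triangle to the signed sum of its edges. For instance
  ∂[1,3,5] = [3,5] − [1,5] + [1,3],
  ∂[0,4,5] = [4,5] − [0,5] + [0,4].
This gives a 21×14 integer matrix of rank 13; reducing to Smith normal form yields diagonal entries (1,1,1,1,1,1,1,1,1,1,1,1,1).

Reading off H_k = ker ∂_k / im ∂_{k+1}:

  H_0: rank C_0 − rank ∂_1 = 7 − 6 = 1, and the invariant factors of ∂_1 are all 1, so H_0 = Z.
  H_1: rank ker ∂_1 − rank ∂_2 = (21 − 6) − 13 = 2, and the invariant factors of ∂_2 are all 1, so H_1 = Z^2.
  H_2: rank ker ∂_2 − rank ∂_3 = (14 − 13) − 0 = 1, and there is no ∂_3, so H_2 = Z.

H_0 ≅ Z,  H_1 ≅ Z^2,  H_2 ≅ Z.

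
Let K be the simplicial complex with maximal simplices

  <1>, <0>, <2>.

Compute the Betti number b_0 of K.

b_0 = 3.

K has 3 vertices.
rank ∂_0 = 0, rank ∂_1 = 0 ⇒ b_0 = 3 − 0 − 0 = 3. So H_0 = Z^3.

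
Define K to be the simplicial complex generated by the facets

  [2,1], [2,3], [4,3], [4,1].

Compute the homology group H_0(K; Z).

H_0 = Z.

We work with the vertex ordering 1 < 2 < 3 < 4. The simplices of K, each written with vertices in increasing order, are:

  0-simplices (4): [1], [2], [3], [4]
  1-simplices (4): [1,2], [1,4], [2,3], [3,4]

Hence C_0 ≅ Z^4, C_1 ≅ Z^4.

The boundary map ∂_1: C_1 → C_0 sends each edge [p,q] (with p < q) to q − p.
The resulting 4×4 matrix has rank 3, and its Smith normal form has invariant factors (1,1,1).

From H_k ≅ ker(∂_k) / im(∂_{k+1}) we obtain:

  H_0: rank C_0 − rank ∂_1 = 4 − 3 = 1, and the invariant factors of ∂_1 are all 1, so H_0 = Z.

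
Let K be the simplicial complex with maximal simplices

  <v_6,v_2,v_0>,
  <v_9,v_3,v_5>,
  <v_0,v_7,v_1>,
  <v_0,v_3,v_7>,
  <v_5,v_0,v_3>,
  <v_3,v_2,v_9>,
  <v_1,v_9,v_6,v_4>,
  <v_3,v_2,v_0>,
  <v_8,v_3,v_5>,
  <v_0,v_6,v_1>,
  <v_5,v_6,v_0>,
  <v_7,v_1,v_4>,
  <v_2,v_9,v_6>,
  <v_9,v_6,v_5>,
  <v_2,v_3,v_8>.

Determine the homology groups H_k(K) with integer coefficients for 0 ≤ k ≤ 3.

Take the total order v_0 < v_1 < v_2 < v_3 < v_4 < v_5 < v_6 < v_7 < v_8 < v_9 on the vertex set. Then K (dimension 3) consists of the simplices:

  0-simplices (10): [v_0], [v_1], [v_2], [v_3], [v_4], [v_5], [v_6], [v_7], [v_8], [v_9]
  1-simplices (25): (25 of them)
  2-simplices (18): (18 of them)
  3-simplices (1): [v_1,v_4,v_6,v_9]

so the chain groups are C_0 ≅ Z^10, C_1 ≅ Z^25, C_2 ≅ Z^18, C_3 ≅ Z^1.

The boundary map ∂_1: C_1 → C_0 maps an edge to its endpoints' difference, ∂[p,q] = q − p.
As a 10×25 matrix over Z this has rank 9, with invariant factors (1,1,1,1,1,1,1,1,1).

∂_2: C_2 → C_1 acts by ∂[p,q,r] = [q,r] − [p,r] + [p,q]. For instance
  ∂[v_2,v_3,v_8] = [v_3,v_8] − [v_2,v_8] + [v_2,v_3],
  ∂[v_0,v_1,v_6] = [v_1,v_6] − [v_0,v_6] + [v_0,v_1].
As a 25×18 matrix over Z this has rank 16, with invariant factors (1,1,1,1,1,1,1,1,1,1,1,1,1,1,1,1).

∂_3: C_3 → C_2 sends each 3-simplex σ to the alternating sum Σ_i (−1)^i (σ with its i-th vertex removed). For instance
  ∂[v_1,v_4,v_6,v_9] = [v_4,v_6,v_9] − [v_1,v_6,v_9] + [v_1,v_4,v_9] − [v_1,v_4,v_6].
The 18×1 boundary matrix has rank 1 and Smith normal form diag(1).

Now H_k = ker ∂_k / im ∂_{k+1}, so:

  H_0: rank C_0 − rank ∂_1 = 10 − 9 = 1, and the invariant factors of ∂_1 are all 1, so H_0 ≅ Z.
  H_1: rank ker ∂_1 − rank ∂_2 = (25 − 9) − 16 = 0, and the invariant factors of ∂_2 are all 1, so H_1 ≅ 0.
  H_2: rank ker ∂_2 − rank ∂_3 = (18 − 16) − 1 = 1, and the invariant factors of ∂_3 are all 1, so H_2 ≅ Z.
  H_3: rank ker ∂_3 − rank ∂_4 = (1 − 1) − 0 = 0, and there is no ∂_4, so H_3 ≅ 0.

H_0 = Z,  H_1 = 0,  H_2 = Z,  H_3 = 0.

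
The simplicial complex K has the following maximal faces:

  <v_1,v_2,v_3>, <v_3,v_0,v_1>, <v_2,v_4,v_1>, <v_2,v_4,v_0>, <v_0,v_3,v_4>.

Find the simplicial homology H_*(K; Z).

H_0 = Z,  H_1 = Z,  H_2 = 0.

K has 5 vertices, 10 edges, 5 triangles.
rank ∂_0 = 0, rank ∂_1 = 4 ⇒ b_0 = 5 − 0 − 4 = 1; all invariant factors of ∂_1 are 1 so no torsion. So H_0 = Z.
rank ∂_1 = 4, rank ∂_2 = 5 ⇒ b_1 = 10 − 4 − 5 = 1; all invariant factors of ∂_2 are 1 so no torsion. So H_1 = Z.
rank ∂_2 = 5, rank ∂_3 = 0 ⇒ b_2 = 5 − 5 − 0 = 0. So H_2 = 0.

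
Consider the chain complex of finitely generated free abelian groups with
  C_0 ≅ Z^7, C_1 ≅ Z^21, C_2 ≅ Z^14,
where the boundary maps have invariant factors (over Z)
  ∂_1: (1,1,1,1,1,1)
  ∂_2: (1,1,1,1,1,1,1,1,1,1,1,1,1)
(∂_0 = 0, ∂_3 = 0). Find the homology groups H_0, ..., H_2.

H_0: b_0 = 7 − 0 − 6 = 1; torsion from ∂_1 factors > 1: none. So H_0 ≅ Z.
H_1: b_1 = 21 − 6 − 13 = 2; torsion from ∂_2 factors > 1: none. So H_1 ≅ Z^2.
H_2: b_2 = 14 − 13 − 0 = 1; torsion from ∂_3 factors > 1: none. So H_2 ≅ Z.

H_0 ≅ Z,  H_1 ≅ Z^2,  H_2 ≅ Z.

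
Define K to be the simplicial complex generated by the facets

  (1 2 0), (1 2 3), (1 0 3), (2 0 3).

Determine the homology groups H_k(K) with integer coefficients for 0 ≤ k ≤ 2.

Order the vertices as 0 < 1 < 2 < 3. Listing each simplex with vertices in this order, K has dimension 2 with simplices:

  0-simplices (4): [0], [1], [2], [3]
  1-simplices (6): [0,1], [0,2], [0,3], [1,2], [1,3], [2,3]
  2-simplices (4): [0,1,2], [0,1,3], [0,2,3], [1,2,3]

so the chain groups are C_0 ≅ Z^4, C_1 ≅ Z^6, C_2 ≅ Z^4.

Boundary ∂_1: C_1 → C_0 is given by ∂[p,q] = [q] − [p].
This gives a 4×6 integer matrix of rank 3; reducing to Smith normal form yields diagonal entries (1,1,1).

The boundary map ∂_2: C_2 → C_1 sends each 2-simplex [p,q,r] to [q,r] − [p,r] + [p,q]. For instance
  ∂[0,1,3] = [1,3] − [0,3] + [0,1],
  ∂[0,2,3] = [2,3] − [0,3] + [0,2].
This gives a 6×4 integer matrix of rank 3; reducing to Smith normal form yields diagonal entries (1,1,1).

Reading off H_k = ker ∂_k / im ∂_{k+1}:

  H_0: rank C_0 − rank ∂_1 = 4 − 3 = 1, and the invariant factors of ∂_1 are all 1, so H_0 ≅ Z.
  H_1: rank ker ∂_1 − rank ∂_2 = (6 − 3) − 3 = 0, and the invariant factors of ∂_2 are all 1, so H_1 ≅ 0.
  H_2: rank ker ∂_2 − rank ∂_3 = (4 − 3) − 0 = 1, and there is no ∂_3, so H_2 ≅ Z.

As a check, the Euler characteristic is 4 − 6 + 4 = 2, which agrees with 1 − 0 + 1 = 2.
(K is a triangulation of the 2-sphere S^2.)

H_0 ≅ Z,  H_1 = 0,  H_2 ≅ Z.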